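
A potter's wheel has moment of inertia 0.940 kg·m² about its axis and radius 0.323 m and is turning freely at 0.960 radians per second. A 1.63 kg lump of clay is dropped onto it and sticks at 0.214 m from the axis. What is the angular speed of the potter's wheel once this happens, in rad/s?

ω_f ≈ 0.889 rad/s

The added mass arrives with no angular momentum about the axis, and any external torque about the axis is negligible, so the system's angular momentum is conserved.
Added inertia Σmr² = (1.63)(0.214)² = 0.07465 kg·m²; I_f = 0.9400 + 0.07465 = 1.015 kg·m².
ω_f = I_p ω_i / I_f = (0.9400)(0.960) / 1.015 = 0.8894 rad/s.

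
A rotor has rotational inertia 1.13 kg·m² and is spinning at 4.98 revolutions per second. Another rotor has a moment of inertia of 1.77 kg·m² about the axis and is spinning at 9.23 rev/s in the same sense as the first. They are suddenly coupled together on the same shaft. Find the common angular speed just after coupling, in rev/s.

The coupling torques are internal; angular momentum about the shared axis is conserved.
Taking A's sense as positive: L = (1.130)(4.98) + (1.770)(9.23) = 21.96 kg·m²·rev/s.
Combined I = 1.130 + 1.770 = 2.900 kg·m².
ω_f = L / I = 21.96 / 2.900 = 7.574 rev/s.

|ω_f| ≈ 7.57 rev/s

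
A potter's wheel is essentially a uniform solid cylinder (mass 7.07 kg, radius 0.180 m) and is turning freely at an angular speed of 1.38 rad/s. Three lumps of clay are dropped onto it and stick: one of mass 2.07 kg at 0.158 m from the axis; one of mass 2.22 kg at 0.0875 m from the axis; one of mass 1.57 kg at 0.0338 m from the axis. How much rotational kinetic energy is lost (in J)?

No external torque acts about the axis; L_before = L_after.
I_p = ½(7.07)(0.180)² = 0.1145 kg·m².
Added inertia Σmr² = (2.07)(0.158)² + (2.22)(0.0875)² + (1.57)(0.0338)² = 0.07047 kg·m²; I_f = 0.1145 + 0.07047 = 0.1850 kg·m².
ω_f = I_p ω_i / I_f = (0.1145)(1.38) / 0.1850 = 0.8544 rad/s.
KE_i = ½(0.1145)(1.380 rad/s)² = 0.1091 J; KE_f = ½(0.1850)(0.8544)² = 0.06752 J.

energy lost ≈ 0.0415 J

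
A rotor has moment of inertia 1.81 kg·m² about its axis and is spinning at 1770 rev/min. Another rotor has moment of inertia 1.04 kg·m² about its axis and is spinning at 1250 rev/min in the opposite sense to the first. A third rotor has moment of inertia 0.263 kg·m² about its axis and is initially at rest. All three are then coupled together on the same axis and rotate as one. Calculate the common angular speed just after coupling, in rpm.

|ω_f| ≈ 612 rpm

No external torque acts about the common axis, so total angular momentum is conserved.
Taking A's sense as positive: L = (1.810)(1770) − (1.040)(1250) = 1904 kg·m²·rpm.
Combined I = 1.810 + 1.040 + 0.2630 = 3.113 kg·m².
ω_f = L / I = 1904 / 3.113 = 611.5 rpm.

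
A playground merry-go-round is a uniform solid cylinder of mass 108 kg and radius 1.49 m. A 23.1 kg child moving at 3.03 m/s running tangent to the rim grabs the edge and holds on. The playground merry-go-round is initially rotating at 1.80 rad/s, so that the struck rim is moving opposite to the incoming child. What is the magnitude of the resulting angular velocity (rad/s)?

|ω_f| ≈ 0.651 rad/s

The axle reaction passes through the axle and exerts no torque about it; angular momentum about the axle is conserved through the impact.
I_p = ½(108)(1.49)² = 119.9 kg·m². Taking the sense of the child's angular momentum as positive, L_{child} = m v R = (23.1)(3.03)(1.49) = 104.3 kg·m²/s.
L_i = −I_p ω_p + m v R = −(119.9)(1.80) + 104.3 = -111.5 kg·m²/s.
After sticking, I_f = I_p + m R² = 119.9 + (23.1)(1.49)² = 171.2 kg·m².
ω_f = L_i / I_f = -111.5 / 171.2 = -0.6514 rad/s.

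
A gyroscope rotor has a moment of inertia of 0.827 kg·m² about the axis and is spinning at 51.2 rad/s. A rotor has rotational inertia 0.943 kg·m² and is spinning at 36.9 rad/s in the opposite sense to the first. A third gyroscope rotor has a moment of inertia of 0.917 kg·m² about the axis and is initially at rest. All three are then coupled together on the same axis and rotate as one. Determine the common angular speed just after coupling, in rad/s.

No external torque acts about the common axis, so total angular momentum is conserved.
Taking A's sense as positive: L = (0.8270)(51.2) − (0.9430)(36.9) = 7.546 kg·m²·rad/s.
Combined I = 0.8270 + 0.9430 + 0.9170 = 2.687 kg·m².
ω_f = L / I = 7.546 / 2.687 = 2.808 rad/s.

|ω_f| ≈ 2.81 rad/s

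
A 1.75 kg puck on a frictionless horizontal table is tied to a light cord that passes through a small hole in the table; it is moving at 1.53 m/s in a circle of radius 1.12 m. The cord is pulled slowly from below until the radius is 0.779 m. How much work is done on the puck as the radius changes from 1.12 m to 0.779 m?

W ≈ 2.19 J

Central (radial) force ⇒ zero torque about the center ⇒ m v r is constant.
v₂ = v₁ r₁ / r₂ = (1.53)(1.12) / (0.779) = 2.200 m/s.
W = ΔKE = ½m(v₂² − v₁²) = 2.186 J.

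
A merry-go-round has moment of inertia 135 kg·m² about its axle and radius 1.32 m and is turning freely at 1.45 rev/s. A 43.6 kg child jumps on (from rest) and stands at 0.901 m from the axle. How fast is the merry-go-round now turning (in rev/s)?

ω_f ≈ 1.15 rev/s

The added mass arrives with no angular momentum about the axle, and any external torque about the axle is negligible, so the system's angular momentum is conserved.
Added inertia Σmr² = (43.6)(0.901)² = 35.39 kg·m²; I_f = 135.0 + 35.39 = 170.4 kg·m².
ω_f = I_p ω_i / I_f = (135.0)(1.45) / 170.4 = 1.149 rev/s.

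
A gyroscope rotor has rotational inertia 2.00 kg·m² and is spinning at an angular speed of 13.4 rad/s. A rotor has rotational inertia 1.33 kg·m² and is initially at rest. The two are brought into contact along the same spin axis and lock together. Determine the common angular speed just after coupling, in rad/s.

No external torque acts about the common axis, so total angular momentum is conserved.
Taking A's sense as positive: L = (2.000)(13.4) = 26.80 kg·m²·rad/s.
Combined I = 2.000 + 1.330 = 3.330 kg·m².
ω_f = L / I = 26.80 / 3.330 = 8.048 rad/s.

|ω_f| ≈ 8.05 rad/s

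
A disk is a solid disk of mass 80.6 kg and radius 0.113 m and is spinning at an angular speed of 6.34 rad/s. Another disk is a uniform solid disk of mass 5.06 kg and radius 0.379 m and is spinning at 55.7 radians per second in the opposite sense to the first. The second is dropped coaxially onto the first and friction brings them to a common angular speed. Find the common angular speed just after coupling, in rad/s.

The coupling torques are internal; angular momentum about the shared axis is conserved.
Moments of inertia: I_A = ½(80.6)(0.113)² = 0.5146 kg·m²; I_B = ½(5.06)(0.379)² = 0.3634 kg·m².
Taking A's sense as positive: L = (0.5146)(6.34) − (0.3634)(55.7) = -16.98 kg·m²·rad/s.
Combined I = 0.5146 + 0.3634 = 0.8780 kg·m².
ω_f = L / I = -16.98 / 0.8780 = -19.34 rad/s.

|ω_f| ≈ 19.3 rad/s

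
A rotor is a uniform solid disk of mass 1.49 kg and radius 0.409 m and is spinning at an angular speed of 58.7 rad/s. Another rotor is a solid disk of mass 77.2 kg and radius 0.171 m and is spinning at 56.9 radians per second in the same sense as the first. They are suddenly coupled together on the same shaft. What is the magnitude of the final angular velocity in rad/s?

|ω_f| ≈ 57.1 rad/s

The coupling torques are internal; angular momentum about the shared axis is conserved.
Moments of inertia: I_A = ½(1.49)(0.409)² = 0.1246 kg·m²; I_B = ½(77.2)(0.171)² = 1.129 kg·m².
Taking A's sense as positive: L = (0.1246)(58.7) + (1.129)(56.9) = 71.54 kg·m²·rad/s.
Combined I = 0.1246 + 1.129 = 1.253 kg·m².
ω_f = L / I = 71.54 / 1.253 = 57.08 rad/s.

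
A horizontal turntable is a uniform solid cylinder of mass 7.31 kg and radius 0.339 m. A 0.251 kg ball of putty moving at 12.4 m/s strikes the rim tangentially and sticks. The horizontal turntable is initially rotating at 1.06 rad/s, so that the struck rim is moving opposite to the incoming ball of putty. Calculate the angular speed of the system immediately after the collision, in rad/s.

|ω_f| ≈ 1.36 rad/s

About the axle the impulsive forces during the collision are internal, so angular momentum about that axis is conserved.
I_p = ½(7.31)(0.339)² = 0.4200 kg·m². Taking the sense of the ball of putty's angular momentum as positive, L_{ball} = m v R = (0.251)(12.4)(0.339) = 1.055 kg·m²/s.
L_i = −I_p ω_p + m v R = −(0.4200)(1.06) + 1.055 = 0.6099 kg·m²/s.
After sticking, I_f = I_p + m R² = 0.4200 + (0.251)(0.339)² = 0.4489 kg·m².
ω_f = L_i / I_f = 0.6099 / 0.4489 = 1.359 rad/s.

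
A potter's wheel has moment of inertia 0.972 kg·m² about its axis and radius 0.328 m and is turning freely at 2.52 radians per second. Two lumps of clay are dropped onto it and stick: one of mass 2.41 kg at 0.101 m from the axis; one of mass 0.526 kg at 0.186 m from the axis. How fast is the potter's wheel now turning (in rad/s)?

ω_f ≈ 2.41 rad/s

No external torque acts about the axis; L_before = L_after.
Added inertia Σmr² = (2.41)(0.101)² + (0.526)(0.186)² = 0.04278 kg·m²; I_f = 0.9720 + 0.04278 = 1.015 kg·m².
ω_f = I_p ω_i / I_f = (0.9720)(2.52) / 1.015 = 2.414 rad/s.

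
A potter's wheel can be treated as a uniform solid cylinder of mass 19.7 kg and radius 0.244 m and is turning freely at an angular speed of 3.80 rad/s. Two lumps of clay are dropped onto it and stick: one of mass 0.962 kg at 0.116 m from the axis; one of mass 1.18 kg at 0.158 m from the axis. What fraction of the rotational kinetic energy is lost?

No external torque acts about the axis; L_before = L_after.
I_p = ½(19.7)(0.244)² = 0.5864 kg·m².
Added inertia Σmr² = (0.962)(0.116)² + (1.18)(0.158)² = 0.04240 kg·m²; I_f = 0.5864 + 0.04240 = 0.6288 kg·m².
ω_f = I_p ω_i / I_f = (0.5864)(3.80) / 0.6288 = 3.544 rad/s.
KE_i = ½(0.5864)(3.800 rad/s)² = 4.234 J; KE_f = ½(0.6288)(3.544)² = 3.949 J.
Fraction lost = 0.06743.

fraction ≈ 0.0674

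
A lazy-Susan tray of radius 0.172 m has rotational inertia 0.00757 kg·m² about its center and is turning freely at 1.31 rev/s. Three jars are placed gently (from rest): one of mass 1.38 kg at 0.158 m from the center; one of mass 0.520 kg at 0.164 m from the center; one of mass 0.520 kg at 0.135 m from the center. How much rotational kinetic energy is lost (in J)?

energy lost ≈ 0.227 J

No external torque acts about the center; L_before = L_after.
Added inertia Σmr² = (1.38)(0.158)² + (0.520)(0.164)² + (0.520)(0.135)² = 0.05791 kg·m²; I_f = 0.007570 + 0.05791 = 0.06548 kg·m².
ω_f = I_p ω_i / I_f = (0.007570)(1.31) / 0.06548 = 0.1514 rev/s.
KE_i = ½(0.007570)(8.231 rad/s)² = 0.2564 J; KE_f = ½(0.06548)(0.9515)² = 0.02964 J.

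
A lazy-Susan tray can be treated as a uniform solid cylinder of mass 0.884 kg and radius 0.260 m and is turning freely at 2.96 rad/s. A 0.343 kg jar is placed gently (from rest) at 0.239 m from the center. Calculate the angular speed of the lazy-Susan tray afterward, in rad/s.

No external torque acts about the center; L_before = L_after.
I_p = ½(0.884)(0.260)² = 0.02988 kg·m².
Added inertia Σmr² = (0.343)(0.239)² = 0.01959 kg·m²; I_f = 0.02988 + 0.01959 = 0.04947 kg·m².
ω_f = I_p ω_i / I_f = (0.02988)(2.96) / 0.04947 = 1.788 rad/s.

ω_f ≈ 1.79 rad/s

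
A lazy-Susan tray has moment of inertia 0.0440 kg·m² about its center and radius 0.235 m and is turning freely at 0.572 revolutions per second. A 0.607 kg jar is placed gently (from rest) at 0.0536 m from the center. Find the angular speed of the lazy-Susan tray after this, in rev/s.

No external torque acts about the center; L_before = L_after.
Added inertia Σmr² = (0.607)(0.0536)² = 0.001744 kg·m²; I_f = 0.04400 + 0.001744 = 0.04574 kg·m².
ω_f = I_p ω_i / I_f = (0.04400)(0.572) / 0.04574 = 0.5502 rev/s.

ω_f ≈ 0.550 rev/s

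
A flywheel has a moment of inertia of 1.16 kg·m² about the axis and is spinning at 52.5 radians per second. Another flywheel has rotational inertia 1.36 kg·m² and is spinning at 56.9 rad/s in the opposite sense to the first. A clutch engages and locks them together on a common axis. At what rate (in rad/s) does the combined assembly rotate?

No external torque acts about the common axis, so total angular momentum is conserved.
Taking A's sense as positive: L = (1.160)(52.5) − (1.360)(56.9) = -16.48 kg·m²·rad/s.
Combined I = 1.160 + 1.360 = 2.520 kg·m².
ω_f = L / I = -16.48 / 2.520 = -6.541 rad/s.

|ω_f| ≈ 6.54 rad/s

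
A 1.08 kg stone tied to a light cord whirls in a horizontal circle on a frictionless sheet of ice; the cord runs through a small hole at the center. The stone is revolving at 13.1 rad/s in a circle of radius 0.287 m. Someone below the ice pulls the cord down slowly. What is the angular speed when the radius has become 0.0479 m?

ω₂ ≈ 470 rad/s

The constraining force is radial, so m r² ω about the center is conserved.
ω₂ = ω₁ (r₁/r₂)² = (13.1)(0.287/0.0479)² = 470.3 rad/s.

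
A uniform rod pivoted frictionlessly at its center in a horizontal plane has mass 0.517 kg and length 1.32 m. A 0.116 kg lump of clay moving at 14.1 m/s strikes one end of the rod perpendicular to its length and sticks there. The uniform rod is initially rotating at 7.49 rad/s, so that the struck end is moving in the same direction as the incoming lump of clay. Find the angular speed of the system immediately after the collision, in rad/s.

About the pivot the impulsive forces during the collision are internal, so angular momentum about that axis is conserved.
I_p = (1/12)(0.517)(1.32)² = 0.07507 kg·m². Taking the sense of the lump of clay's angular momentum as positive, L_{lump} = m v R = (0.116)(14.1)(1.32/2) = 1.079 kg·m²/s.
L_i = +I_p ω_p + m v R = +(0.07507)(7.49) + 1.079 = 1.642 kg·m²/s.
After sticking, I_f = I_p + m R² = 0.07507 + (0.116)(1.32/2)² = 0.1256 kg·m².
ω_f = L_i / I_f = 1.642 / 0.1256 = 13.07 rad/s.

|ω_f| ≈ 13.1 rad/s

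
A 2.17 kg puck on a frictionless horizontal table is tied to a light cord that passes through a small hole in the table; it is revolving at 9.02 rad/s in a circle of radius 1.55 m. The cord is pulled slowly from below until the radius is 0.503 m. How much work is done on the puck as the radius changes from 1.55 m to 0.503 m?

The constraining force is radial, so m r² ω about the center is conserved.
ω₂ = ω₁ (r₁/r₂)² = (9.02)(1.55/0.503)² = 85.65 rad/s.
W = ΔKE = ½m(v₂² − v₁²) = 1802 J.

W ≈ 1800 J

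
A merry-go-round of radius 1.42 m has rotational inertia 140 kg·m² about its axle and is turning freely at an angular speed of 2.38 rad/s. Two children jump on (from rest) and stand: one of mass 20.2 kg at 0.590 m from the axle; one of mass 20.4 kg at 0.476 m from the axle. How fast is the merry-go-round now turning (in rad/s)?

No external torque acts about the axle; L_before = L_after.
Added inertia Σmr² = (20.2)(0.590)² + (20.4)(0.476)² = 11.65 kg·m²; I_f = 140.0 + 11.65 = 151.7 kg·m².
ω_f = I_p ω_i / I_f = (140.0)(2.38) / 151.7 = 2.197 rad/s.

ω_f ≈ 2.20 rad/s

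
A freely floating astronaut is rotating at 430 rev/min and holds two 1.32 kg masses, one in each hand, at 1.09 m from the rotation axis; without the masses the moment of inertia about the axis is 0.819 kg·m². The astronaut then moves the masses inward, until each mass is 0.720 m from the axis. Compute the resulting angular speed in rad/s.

ω₂ ≈ 81.4 rad/s

With no external torque about the axis, L is conserved: I₁ω₁ = I₂ω₂.
I₁ = 0.819 + 2(1.32)(1.09)² = 3.956 kg·m²; I₂ = 0.819 + 2(1.32)(0.720)² = 2.188 kg·m².
ω₂ = I₁ω₁ / I₂ = (3.956)(430 rpm) / (2.188) = 777.5 rpm = 81.42 rad/s.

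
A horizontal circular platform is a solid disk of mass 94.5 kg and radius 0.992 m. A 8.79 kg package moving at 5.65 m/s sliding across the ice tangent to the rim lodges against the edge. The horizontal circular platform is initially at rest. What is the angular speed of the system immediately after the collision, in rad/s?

About the central axle the impulsive forces during the collision are internal, so angular momentum about that axis is conserved.
I_p = ½(94.5)(0.992)² = 46.50 kg·m². Taking the sense of the package's angular momentum as positive, L_{package} = m v R = (8.79)(5.65)(0.992) = 49.27 kg·m²/s.
L_i = 0 + 49.27 = 49.27 kg·m²/s.
After sticking, I_f = I_p + m R² = 46.50 + (8.79)(0.992)² = 55.15 kg·m².
ω_f = L_i / I_f = 49.27 / 55.15 = 0.8934 rad/s.

|ω_f| ≈ 0.893 rad/s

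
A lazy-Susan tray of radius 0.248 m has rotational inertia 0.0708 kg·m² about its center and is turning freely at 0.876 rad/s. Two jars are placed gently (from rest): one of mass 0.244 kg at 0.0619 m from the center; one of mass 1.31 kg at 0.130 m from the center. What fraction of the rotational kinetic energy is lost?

fraction ≈ 0.246

No external torque acts about the center; L_before = L_after.
Added inertia Σmr² = (0.244)(0.0619)² + (1.31)(0.130)² = 0.02307 kg·m²; I_f = 0.07080 + 0.02307 = 0.09387 kg·m².
ω_f = I_p ω_i / I_f = (0.07080)(0.876) / 0.09387 = 0.6607 rad/s.
KE_i = ½(0.07080)(0.8760 rad/s)² = 0.02717 J; KE_f = ½(0.09387)(0.6607)² = 0.02049 J.
Fraction lost = 0.2458.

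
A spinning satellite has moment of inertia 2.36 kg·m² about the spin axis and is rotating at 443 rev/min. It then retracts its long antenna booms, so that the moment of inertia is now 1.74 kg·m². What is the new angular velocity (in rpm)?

With no external torque about the axis, L is conserved: I₁ω₁ = I₂ω₂.
ω₂ = I₁ω₁ / I₂ = (2.360)(443 rpm) / (1.740) = 600.9 rpm.

ω₂ ≈ 601 rpm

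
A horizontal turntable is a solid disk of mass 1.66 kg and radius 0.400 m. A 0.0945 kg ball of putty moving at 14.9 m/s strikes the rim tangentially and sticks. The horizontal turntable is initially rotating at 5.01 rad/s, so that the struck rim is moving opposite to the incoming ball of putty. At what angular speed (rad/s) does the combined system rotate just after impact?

|ω_f| ≈ 0.690 rad/s

About the axle the impulsive forces during the collision are internal, so angular momentum about that axis is conserved.
I_p = ½(1.66)(0.400)² = 0.1328 kg·m². Taking the sense of the ball of putty's angular momentum as positive, L_{ball} = m v R = (0.0945)(14.9)(0.400) = 0.5632 kg·m²/s.
L_i = −I_p ω_p + m v R = −(0.1328)(5.01) + 0.5632 = -0.1021 kg·m²/s.
After sticking, I_f = I_p + m R² = 0.1328 + (0.0945)(0.400)² = 0.1479 kg·m².
ω_f = L_i / I_f = -0.1021 / 0.1479 = -0.6903 rad/s.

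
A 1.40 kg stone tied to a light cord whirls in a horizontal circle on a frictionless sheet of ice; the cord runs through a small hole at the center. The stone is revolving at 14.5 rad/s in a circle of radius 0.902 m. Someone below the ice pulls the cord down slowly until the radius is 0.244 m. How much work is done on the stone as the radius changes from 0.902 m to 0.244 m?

The constraining force is radial, so m r² ω about the center is conserved.
ω₂ = ω₁ (r₁/r₂)² = (14.5)(0.902/0.244)² = 198.2 rad/s.
W = ΔKE = ½m(v₂² − v₁²) = 1517 J.

W ≈ 1520 J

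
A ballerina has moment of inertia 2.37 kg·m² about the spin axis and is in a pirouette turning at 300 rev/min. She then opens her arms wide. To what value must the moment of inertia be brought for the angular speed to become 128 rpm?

I₂ ≈ 5.55 kg·m²

With no external torque about the axis, L is conserved: I₁ω₁ = I₂ω₂.
I₂ = I₁ω₁ / ω₂ = (2.37)(300) / (128) = 5.555 kg·m².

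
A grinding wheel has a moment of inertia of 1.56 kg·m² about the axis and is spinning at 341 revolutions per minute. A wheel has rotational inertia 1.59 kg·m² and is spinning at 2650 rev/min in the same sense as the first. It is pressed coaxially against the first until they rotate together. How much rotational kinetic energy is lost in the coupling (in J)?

The coupling torques are internal; angular momentum about the shared axis is conserved.
Taking A's sense as positive: L = (1.560)(341) + (1.590)(2650) = 4745 kg·m²·rpm.
Combined I = 1.560 + 1.590 = 3.150 kg·m².
ω_f = L / I = 4745 / 3.150 = 1506 rpm.
KE_i = ½ΣIω² = 62220 J; KE_f = ½(3.150)(157.8)² = 39200 J.

ΔKE lost ≈ 23000 J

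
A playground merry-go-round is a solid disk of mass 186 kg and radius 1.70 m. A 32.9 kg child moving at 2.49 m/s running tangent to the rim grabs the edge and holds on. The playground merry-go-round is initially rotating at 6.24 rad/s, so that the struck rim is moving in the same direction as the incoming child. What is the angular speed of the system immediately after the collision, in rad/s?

|ω_f| ≈ 4.99 rad/s

About the axle the impulsive forces during the collision are internal, so angular momentum about that axis is conserved.
I_p = ½(186)(1.70)² = 268.8 kg·m². Taking the sense of the child's angular momentum as positive, L_{child} = m v R = (32.9)(2.49)(1.70) = 139.3 kg·m²/s.
L_i = +I_p ω_p + m v R = +(268.8)(6.24) + 139.3 = 1816 kg·m²/s.
After sticking, I_f = I_p + m R² = 268.8 + (32.9)(1.70)² = 363.9 kg·m².
ω_f = L_i / I_f = 1816 / 363.9 = 4.992 rad/s.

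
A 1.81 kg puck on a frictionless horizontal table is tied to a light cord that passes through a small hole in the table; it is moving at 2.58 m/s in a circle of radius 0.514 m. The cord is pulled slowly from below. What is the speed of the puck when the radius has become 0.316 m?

v₂ ≈ 4.20 m/s

Central (radial) force ⇒ zero torque about the center ⇒ m v r is constant.
v₂ = v₁ r₁ / r₂ = (2.58)(0.514) / (0.316) = 4.197 m/s.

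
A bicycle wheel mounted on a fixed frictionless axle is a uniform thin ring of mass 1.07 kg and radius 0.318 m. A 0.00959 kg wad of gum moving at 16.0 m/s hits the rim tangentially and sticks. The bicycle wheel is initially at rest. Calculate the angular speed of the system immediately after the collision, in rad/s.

|ω_f| ≈ 0.447 rad/s

The axle reaction passes through the axle and exerts no torque about it; angular momentum about the axle is conserved through the impact.
I_p = (1.07)(0.318)² = 0.1082 kg·m². Taking the sense of the wad of gum's angular momentum as positive, L_{wad} = m v R = (0.00959)(16.0)(0.318) = 0.04879 kg·m²/s.
L_i = 0 + 0.04879 = 0.04879 kg·m²/s.
After sticking, I_f = I_p + m R² = 0.1082 + (0.00959)(0.318)² = 0.1092 kg·m².
ω_f = L_i / I_f = 0.04879 / 0.1092 = 0.4469 rad/s.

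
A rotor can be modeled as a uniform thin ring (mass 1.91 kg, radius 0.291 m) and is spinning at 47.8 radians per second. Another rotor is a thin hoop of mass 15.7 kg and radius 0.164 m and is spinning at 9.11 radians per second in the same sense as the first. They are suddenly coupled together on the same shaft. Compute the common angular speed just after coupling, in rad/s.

No external torque acts about the common axis, so total angular momentum is conserved.
Moments of inertia: I_A = (1.91)(0.291)² = 0.1617 kg·m²; I_B = (15.7)(0.164)² = 0.4223 kg·m².
Taking A's sense as positive: L = (0.1617)(47.8) + (0.4223)(9.11) = 11.58 kg·m²·rad/s.
Combined I = 0.1617 + 0.4223 = 0.5840 kg·m².
ω_f = L / I = 11.58 / 0.5840 = 19.83 rad/s.

|ω_f| ≈ 19.8 rad/s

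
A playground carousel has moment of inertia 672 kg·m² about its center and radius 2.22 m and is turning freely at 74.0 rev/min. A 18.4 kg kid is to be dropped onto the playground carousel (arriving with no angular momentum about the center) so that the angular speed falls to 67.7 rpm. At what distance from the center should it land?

No external torque acts about the center; L_before = L_after.
I_p ω_i = (I_p + m r²) ω_f ⇒ m r² = I_p(ω_i/ω_f − 1) = 672.0(74.0/67.7 − 1) = 62.53 kg·m².
r = √(62.53/18.4) = 1.844 m.

r ≈ 1.84 m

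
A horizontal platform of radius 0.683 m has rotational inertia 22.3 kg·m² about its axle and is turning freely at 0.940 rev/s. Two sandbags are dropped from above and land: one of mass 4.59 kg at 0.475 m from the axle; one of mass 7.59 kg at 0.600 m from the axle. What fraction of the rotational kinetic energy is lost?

No external torque acts about the axle; L_before = L_after.
Added inertia Σmr² = (4.59)(0.475)² + (7.59)(0.600)² = 3.768 kg·m²; I_f = 22.30 + 3.768 = 26.07 kg·m².
ω_f = I_p ω_i / I_f = (22.30)(0.940) / 26.07 = 0.8041 rev/s.
KE_i = ½(22.30)(5.906 rad/s)² = 388.9 J; KE_f = ½(26.07)(5.052)² = 332.7 J.
Fraction lost = 0.1445.

fraction ≈ 0.145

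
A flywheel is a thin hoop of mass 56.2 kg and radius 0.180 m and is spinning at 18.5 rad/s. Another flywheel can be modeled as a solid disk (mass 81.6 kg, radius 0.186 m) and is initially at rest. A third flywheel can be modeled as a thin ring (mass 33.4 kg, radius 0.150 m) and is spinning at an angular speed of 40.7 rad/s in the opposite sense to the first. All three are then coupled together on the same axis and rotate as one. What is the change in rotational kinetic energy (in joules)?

The coupling torques are internal; angular momentum about the shared axis is conserved.
Moments of inertia: I_A = (56.2)(0.180)² = 1.821 kg·m²; I_B = ½(81.6)(0.186)² = 1.412 kg·m²; I_C = (33.4)(0.150)² = 0.7515 kg·m².
Taking A's sense as positive: L = (1.821)(18.5) − (0.7515)(40.7) = 3.100 kg·m²·rad/s.
Combined I = 1.821 + 1.412 + 0.7515 = 3.984 kg·m².
ω_f = L / I = 3.100 / 3.984 = 0.7782 rad/s.
KE_i = ½ΣIω² = 934.0 J; KE_f = ½(3.984)(0.7782)² = 1.206 J.

ΔKE ≈ -933 J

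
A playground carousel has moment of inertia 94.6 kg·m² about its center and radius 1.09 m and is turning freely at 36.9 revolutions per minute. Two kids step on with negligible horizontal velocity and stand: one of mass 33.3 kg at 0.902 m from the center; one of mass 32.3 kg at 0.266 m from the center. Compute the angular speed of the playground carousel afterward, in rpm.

ω_f ≈ 28.2 rpm

No external torque acts about the center; L_before = L_after.
Added inertia Σmr² = (33.3)(0.902)² + (32.3)(0.266)² = 29.38 kg·m²; I_f = 94.60 + 29.38 = 124.0 kg·m².
ω_f = I_p ω_i / I_f = (94.60)(36.9) / 124.0 = 28.16 rpm.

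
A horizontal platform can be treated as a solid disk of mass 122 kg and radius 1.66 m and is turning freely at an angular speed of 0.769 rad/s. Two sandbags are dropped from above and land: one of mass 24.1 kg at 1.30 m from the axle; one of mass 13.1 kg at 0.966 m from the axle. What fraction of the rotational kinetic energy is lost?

The added mass arrives with no angular momentum about the axle, and any external torque about the axle is negligible, so the system's angular momentum is conserved.
I_p = ½(122)(1.66)² = 168.1 kg·m².
Added inertia Σmr² = (24.1)(1.30)² + (13.1)(0.966)² = 52.95 kg·m²; I_f = 168.1 + 52.95 = 221.0 kg·m².
ω_f = I_p ω_i / I_f = (168.1)(0.769) / 221.0 = 0.5848 rad/s.
KE_i = ½(168.1)(0.7690 rad/s)² = 49.70 J; KE_f = ½(221.0)(0.5848)² = 37.79 J.
Fraction lost = 0.2396.

fraction ≈ 0.240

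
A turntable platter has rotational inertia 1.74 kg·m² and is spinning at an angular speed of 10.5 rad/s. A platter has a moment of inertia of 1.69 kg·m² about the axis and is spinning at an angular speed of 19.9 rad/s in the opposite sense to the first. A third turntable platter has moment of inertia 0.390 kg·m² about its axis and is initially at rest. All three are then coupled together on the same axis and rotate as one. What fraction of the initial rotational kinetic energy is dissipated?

fraction ≈ 0.928

No external torque acts about the common axis, so total angular momentum is conserved.
Taking A's sense as positive: L = (1.740)(10.5) − (1.690)(19.9) = -15.36 kg·m²·rad/s.
Combined I = 1.740 + 1.690 + 0.3900 = 3.820 kg·m².
ω_f = L / I = -15.36 / 3.820 = -4.021 rad/s.
KE_i = ½ΣIω² = 430.5 J; KE_f = ½(3.820)(4.021)² = 30.88 J.
Fraction dissipated = (KE_i − KE_f)/KE_i = 0.9283.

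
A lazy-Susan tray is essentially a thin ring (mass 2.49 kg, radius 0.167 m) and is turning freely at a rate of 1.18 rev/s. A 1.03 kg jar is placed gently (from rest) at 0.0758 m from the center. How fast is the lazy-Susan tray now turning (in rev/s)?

ω_f ≈ 1.09 rev/s

No external torque acts about the center; L_before = L_after.
I_p = (2.49)(0.167)² = 0.06944 kg·m².
Added inertia Σmr² = (1.03)(0.0758)² = 0.005918 kg·m²; I_f = 0.06944 + 0.005918 = 0.07536 kg·m².
ω_f = I_p ω_i / I_f = (0.06944)(1.18) / 0.07536 = 1.087 rev/s.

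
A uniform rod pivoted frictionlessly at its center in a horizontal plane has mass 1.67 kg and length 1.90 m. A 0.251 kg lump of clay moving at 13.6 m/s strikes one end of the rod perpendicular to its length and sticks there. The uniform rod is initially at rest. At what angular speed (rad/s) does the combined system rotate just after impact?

|ω_f| ≈ 4.45 rad/s

The axle reaction passes through the pivot and exerts no torque about it; angular momentum about the pivot is conserved through the impact.
I_p = (1/12)(1.67)(1.90)² = 0.5024 kg·m². Taking the sense of the lump of clay's angular momentum as positive, L_{lump} = m v R = (0.251)(13.6)(1.90/2) = 3.243 kg·m²/s.
L_i = 0 + 3.243 = 3.243 kg·m²/s.
After sticking, I_f = I_p + m R² = 0.5024 + (0.251)(1.90/2)² = 0.7289 kg·m².
ω_f = L_i / I_f = 3.243 / 0.7289 = 4.449 rad/s.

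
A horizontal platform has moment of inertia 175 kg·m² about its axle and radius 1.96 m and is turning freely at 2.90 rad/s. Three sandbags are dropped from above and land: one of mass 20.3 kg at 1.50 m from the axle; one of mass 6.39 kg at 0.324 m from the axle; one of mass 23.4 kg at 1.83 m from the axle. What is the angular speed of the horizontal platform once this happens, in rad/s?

The added mass arrives with no angular momentum about the axle, and any external torque about the axle is negligible, so the system's angular momentum is conserved.
Added inertia Σmr² = (20.3)(1.50)² + (6.39)(0.324)² + (23.4)(1.83)² = 124.7 kg·m²; I_f = 175.0 + 124.7 = 299.7 kg·m².
ω_f = I_p ω_i / I_f = (175.0)(2.90) / 299.7 = 1.693 rad/s.

ω_f ≈ 1.69 rad/s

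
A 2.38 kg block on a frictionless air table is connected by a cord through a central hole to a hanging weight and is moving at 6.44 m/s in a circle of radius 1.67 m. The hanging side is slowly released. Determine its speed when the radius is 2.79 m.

The only horizontal force on the mass is along the cord (radial), so it exerts no torque about the hole and angular momentum m v r is conserved.
v₂ = v₁ r₁ / r₂ = (6.44)(1.67) / (2.79) = 3.855 m/s.

v₂ ≈ 3.85 m/s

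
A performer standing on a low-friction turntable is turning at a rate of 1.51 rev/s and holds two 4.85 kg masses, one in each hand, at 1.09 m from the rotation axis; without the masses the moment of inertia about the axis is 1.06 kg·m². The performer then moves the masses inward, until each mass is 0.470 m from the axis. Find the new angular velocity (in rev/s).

With no external torque about the axis, L is conserved: I₁ω₁ = I₂ω₂.
I₁ = 1.06 + 2(4.85)(1.09)² = 12.58 kg·m²; I₂ = 1.06 + 2(4.85)(0.470)² = 3.203 kg·m².
ω₂ = I₁ω₁ / I₂ = (12.58)(1.51 rev/s) / (3.203) = 5.933 rev/s.

ω₂ ≈ 5.93 rev/s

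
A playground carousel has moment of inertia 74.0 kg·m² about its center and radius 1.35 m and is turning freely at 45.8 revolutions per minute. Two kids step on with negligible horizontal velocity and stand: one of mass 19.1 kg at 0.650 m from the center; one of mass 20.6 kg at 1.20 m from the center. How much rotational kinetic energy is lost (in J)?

No external torque acts about the center; L_before = L_after.
Added inertia Σmr² = (19.1)(0.650)² + (20.6)(1.20)² = 37.73 kg·m²; I_f = 74.00 + 37.73 = 111.7 kg·m².
ω_f = I_p ω_i / I_f = (74.00)(45.8) / 111.7 = 30.33 rpm.
KE_i = ½(74.00)(4.796 rad/s)² = 851.1 J; KE_f = ½(111.7)(3.176)² = 563.7 J.

energy lost ≈ 287 J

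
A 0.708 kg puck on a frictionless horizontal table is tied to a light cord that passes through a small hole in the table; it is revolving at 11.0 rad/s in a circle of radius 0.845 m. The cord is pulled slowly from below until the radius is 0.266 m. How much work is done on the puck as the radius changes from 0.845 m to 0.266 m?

W ≈ 278 J

The constraining force is radial, so m r² ω about the center is conserved.
ω₂ = ω₁ (r₁/r₂)² = (11.0)(0.845/0.266)² = 111.0 rad/s.
W = ΔKE = ½m(v₂² − v₁²) = 278.1 J.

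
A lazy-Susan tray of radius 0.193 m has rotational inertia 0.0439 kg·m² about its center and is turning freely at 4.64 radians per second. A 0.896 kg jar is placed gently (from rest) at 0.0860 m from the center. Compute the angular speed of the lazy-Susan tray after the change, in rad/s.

ω_f ≈ 4.03 rad/s

The added mass arrives with no angular momentum about the center, and any external torque about the center is negligible, so the system's angular momentum is conserved.
Added inertia Σmr² = (0.896)(0.0860)² = 0.006627 kg·m²; I_f = 0.04390 + 0.006627 = 0.05053 kg·m².
ω_f = I_p ω_i / I_f = (0.04390)(4.64) / 0.05053 = 4.031 rad/s.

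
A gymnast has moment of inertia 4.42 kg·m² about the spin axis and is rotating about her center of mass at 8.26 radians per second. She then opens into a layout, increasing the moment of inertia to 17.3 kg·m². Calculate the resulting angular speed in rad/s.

ω₂ ≈ 2.11 rad/s

With no external torque about the axis, L is conserved: I₁ω₁ = I₂ω₂.
ω₂ = I₁ω₁ / I₂ = (4.420)(8.26 rad/s) / (17.30) = 2.110 rad/s.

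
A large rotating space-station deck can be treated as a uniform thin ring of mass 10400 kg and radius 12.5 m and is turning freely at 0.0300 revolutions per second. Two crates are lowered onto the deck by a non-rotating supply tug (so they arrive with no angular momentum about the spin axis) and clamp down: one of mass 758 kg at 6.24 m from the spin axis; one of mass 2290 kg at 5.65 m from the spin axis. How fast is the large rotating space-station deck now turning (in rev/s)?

ω_f ≈ 0.0282 rev/s

The added mass arrives with no angular momentum about the spin axis, and any external torque about the spin axis is negligible, so the system's angular momentum is conserved.
I_p = (10400)(12.5)² = 1.625e+06 kg·m².
Added inertia Σmr² = (758)(6.24)² + (2290)(5.65)² = 1.026e+05 kg·m²; I_f = 1.625e+06 + 1.026e+05 = 1.728e+06 kg·m².
ω_f = I_p ω_i / I_f = (1.625e+06)(0.0300) / 1.728e+06 = 0.02822 rev/s.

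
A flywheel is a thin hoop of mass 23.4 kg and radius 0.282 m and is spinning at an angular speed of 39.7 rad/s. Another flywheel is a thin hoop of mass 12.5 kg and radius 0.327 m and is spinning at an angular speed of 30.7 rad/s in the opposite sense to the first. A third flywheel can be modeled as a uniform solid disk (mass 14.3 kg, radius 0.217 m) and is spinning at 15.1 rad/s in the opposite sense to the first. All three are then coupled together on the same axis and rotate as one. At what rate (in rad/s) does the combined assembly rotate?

|ω_f| ≈ 7.85 rad/s

The coupling torques are internal; angular momentum about the shared axis is conserved.
Moments of inertia: I_A = (23.4)(0.282)² = 1.861 kg·m²; I_B = (12.5)(0.327)² = 1.337 kg·m²; I_C = ½(14.3)(0.217)² = 0.3367 kg·m².
Taking A's sense as positive: L = (1.861)(39.7) − (1.337)(30.7) − (0.3367)(15.1) = 27.76 kg·m²·rad/s.
Combined I = 1.861 + 1.337 + 0.3367 = 3.534 kg·m².
ω_f = L / I = 27.76 / 3.534 = 7.854 rad/s.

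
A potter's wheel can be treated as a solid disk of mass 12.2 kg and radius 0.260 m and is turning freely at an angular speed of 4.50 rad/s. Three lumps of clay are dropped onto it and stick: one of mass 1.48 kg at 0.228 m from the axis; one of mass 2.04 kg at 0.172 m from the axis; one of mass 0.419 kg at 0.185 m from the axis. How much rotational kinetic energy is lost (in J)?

No external torque acts about the axis; L_before = L_after.
I_p = ½(12.2)(0.260)² = 0.4124 kg·m².
Added inertia Σmr² = (1.48)(0.228)² + (2.04)(0.172)² + (0.419)(0.185)² = 0.1516 kg·m²; I_f = 0.4124 + 0.1516 = 0.5640 kg·m².
ω_f = I_p ω_i / I_f = (0.4124)(4.50) / 0.5640 = 3.290 rad/s.
KE_i = ½(0.4124)(4.500 rad/s)² = 4.175 J; KE_f = ½(0.5640)(3.290)² = 3.053 J.

energy lost ≈ 1.12 J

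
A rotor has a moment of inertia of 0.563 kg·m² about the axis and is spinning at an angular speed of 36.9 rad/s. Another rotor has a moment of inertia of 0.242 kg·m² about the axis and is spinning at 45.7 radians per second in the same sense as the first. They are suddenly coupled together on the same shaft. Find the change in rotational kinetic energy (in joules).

ΔKE ≈ -6.55 J

No external torque acts about the common axis, so total angular momentum is conserved.
Taking A's sense as positive: L = (0.5630)(36.9) + (0.2420)(45.7) = 31.83 kg·m²·rad/s.
Combined I = 0.5630 + 0.2420 = 0.8050 kg·m².
ω_f = L / I = 31.83 / 0.8050 = 39.55 rad/s.
KE_i = ½ΣIω² = 636.0 J; KE_f = ½(0.8050)(39.55)² = 629.4 J.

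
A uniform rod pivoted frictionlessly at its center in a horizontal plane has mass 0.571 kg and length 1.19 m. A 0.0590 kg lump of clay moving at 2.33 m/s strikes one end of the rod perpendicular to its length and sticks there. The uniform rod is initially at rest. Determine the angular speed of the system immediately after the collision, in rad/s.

|ω_f| ≈ 0.927 rad/s

The axle reaction passes through the pivot and exerts no torque about it; angular momentum about the pivot is conserved through the impact.
I_p = (1/12)(0.571)(1.19)² = 0.06738 kg·m². Taking the sense of the lump of clay's angular momentum as positive, L_{lump} = m v R = (0.0590)(2.33)(1.19/2) = 0.08179 kg·m²/s.
L_i = 0 + 0.08179 = 0.08179 kg·m²/s.
After sticking, I_f = I_p + m R² = 0.06738 + (0.0590)(1.19/2)² = 0.08827 kg·m².
ω_f = L_i / I_f = 0.08179 / 0.08827 = 0.9266 rad/s.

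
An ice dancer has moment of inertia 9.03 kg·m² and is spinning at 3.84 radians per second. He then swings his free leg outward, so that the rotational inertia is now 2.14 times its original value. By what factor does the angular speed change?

No external torque acts about the spin axis, so angular momentum is conserved.
I₂ = 2.14 × 9.03 = 19.32 kg·m².
ω₂/ω₁ = I₁/I₂ = 9.030 / 19.32 = 0.4673.

ω₂/ω₁ ≈ 0.467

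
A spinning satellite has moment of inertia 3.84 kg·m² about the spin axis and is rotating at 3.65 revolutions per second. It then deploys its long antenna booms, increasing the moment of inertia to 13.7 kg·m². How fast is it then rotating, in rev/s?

ω₂ ≈ 1.02 rev/s

With no external torque about the axis, L is conserved: I₁ω₁ = I₂ω₂.
ω₂ = I₁ω₁ / I₂ = (3.840)(3.65 rev/s) / (13.70) = 1.023 rev/s.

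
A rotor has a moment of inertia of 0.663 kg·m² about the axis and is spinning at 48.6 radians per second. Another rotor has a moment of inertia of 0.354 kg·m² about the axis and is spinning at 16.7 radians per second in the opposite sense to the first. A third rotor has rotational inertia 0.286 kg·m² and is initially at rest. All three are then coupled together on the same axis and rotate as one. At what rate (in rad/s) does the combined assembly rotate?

|ω_f| ≈ 20.2 rad/s

The coupling torques are internal; angular momentum about the shared axis is conserved.
Taking A's sense as positive: L = (0.6630)(48.6) − (0.3540)(16.7) = 26.31 kg·m²·rad/s.
Combined I = 0.6630 + 0.3540 + 0.2860 = 1.303 kg·m².
ω_f = L / I = 26.31 / 1.303 = 20.19 rad/s.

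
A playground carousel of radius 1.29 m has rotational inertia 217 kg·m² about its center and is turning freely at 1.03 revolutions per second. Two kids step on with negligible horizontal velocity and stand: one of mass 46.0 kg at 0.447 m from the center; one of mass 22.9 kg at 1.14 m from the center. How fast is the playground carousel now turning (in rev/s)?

ω_f ≈ 0.873 rev/s

No external torque acts about the center; L_before = L_after.
Added inertia Σmr² = (46.0)(0.447)² + (22.9)(1.14)² = 38.95 kg·m²; I_f = 217.0 + 38.95 = 256.0 kg·m².
ω_f = I_p ω_i / I_f = (217.0)(1.03) / 256.0 = 0.8732 rev/s.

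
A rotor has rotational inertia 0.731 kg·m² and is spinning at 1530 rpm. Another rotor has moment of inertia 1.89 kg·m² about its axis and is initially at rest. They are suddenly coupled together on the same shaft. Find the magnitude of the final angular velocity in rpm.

No external torque acts about the common axis, so total angular momentum is conserved.
Taking A's sense as positive: L = (0.7310)(1530) = 1118 kg·m²·rpm.
Combined I = 0.7310 + 1.890 = 2.621 kg·m².
ω_f = L / I = 1118 / 2.621 = 426.7 rpm.

|ω_f| ≈ 427 rpm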